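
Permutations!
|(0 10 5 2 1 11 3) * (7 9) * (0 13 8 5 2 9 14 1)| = |(0 10 2)(1 11 3 13 8 5 9 7 14)| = 9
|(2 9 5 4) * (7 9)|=5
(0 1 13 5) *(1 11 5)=(0 11 5)(1 13)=[11, 13, 2, 3, 4, 0, 6, 7, 8, 9, 10, 5, 12, 1]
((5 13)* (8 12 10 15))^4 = (15)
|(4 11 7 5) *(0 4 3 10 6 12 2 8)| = |(0 4 11 7 5 3 10 6 12 2 8)| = 11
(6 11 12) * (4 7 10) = (4 7 10)(6 11 12) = [0, 1, 2, 3, 7, 5, 11, 10, 8, 9, 4, 12, 6]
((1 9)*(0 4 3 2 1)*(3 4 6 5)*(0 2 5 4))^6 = ((0 6 4)(1 9 2)(3 5))^6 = (9)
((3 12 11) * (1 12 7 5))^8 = (1 11 7)(3 5 12) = ((1 12 11 3 7 5))^8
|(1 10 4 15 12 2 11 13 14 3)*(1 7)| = 11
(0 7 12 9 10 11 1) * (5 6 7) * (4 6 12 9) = (0 5 12 4 6 7 9 10 11 1) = [5, 0, 2, 3, 6, 12, 7, 9, 8, 10, 11, 1, 4]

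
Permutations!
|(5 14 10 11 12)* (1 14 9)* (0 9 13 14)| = |(0 9 1)(5 13 14 10 11 12)| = 6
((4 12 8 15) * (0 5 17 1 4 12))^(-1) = ((0 5 17 1 4)(8 15 12))^(-1) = (0 4 1 17 5)(8 12 15)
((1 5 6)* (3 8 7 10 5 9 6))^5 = (10)(1 6 9)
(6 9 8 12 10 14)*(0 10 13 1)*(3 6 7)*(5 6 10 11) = (0 11 5 6 9 8 12 13 1)(3 10 14 7) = [11, 0, 2, 10, 4, 6, 9, 3, 12, 8, 14, 5, 13, 1, 7]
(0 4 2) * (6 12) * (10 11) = [4, 1, 0, 3, 2, 5, 12, 7, 8, 9, 11, 10, 6] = (0 4 2)(6 12)(10 11)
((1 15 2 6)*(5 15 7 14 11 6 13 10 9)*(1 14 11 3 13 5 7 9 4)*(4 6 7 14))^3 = (15)(1 3 6 9 13 4 14 10)(7 11)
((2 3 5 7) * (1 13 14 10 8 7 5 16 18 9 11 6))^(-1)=((1 13 14 10 8 7 2 3 16 18 9 11 6))^(-1)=(1 6 11 9 18 16 3 2 7 8 10 14 13)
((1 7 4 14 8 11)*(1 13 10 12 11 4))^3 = (14)(1 7)(10 13 11 12)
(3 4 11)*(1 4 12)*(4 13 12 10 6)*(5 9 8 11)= (1 13 12)(3 10 6 4 5 9 8 11)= [0, 13, 2, 10, 5, 9, 4, 7, 11, 8, 6, 3, 1, 12]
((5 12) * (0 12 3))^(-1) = ((0 12 5 3))^(-1) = (0 3 5 12)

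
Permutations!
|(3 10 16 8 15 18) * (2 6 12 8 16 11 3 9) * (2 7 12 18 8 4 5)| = |(2 6 18 9 7 12 4 5)(3 10 11)(8 15)| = 24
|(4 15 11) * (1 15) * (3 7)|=|(1 15 11 4)(3 7)|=4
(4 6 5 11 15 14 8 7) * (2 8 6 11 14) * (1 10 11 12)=(1 10 11 15 2 8 7 4 12)(5 14 6)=[0, 10, 8, 3, 12, 14, 5, 4, 7, 9, 11, 15, 1, 13, 6, 2]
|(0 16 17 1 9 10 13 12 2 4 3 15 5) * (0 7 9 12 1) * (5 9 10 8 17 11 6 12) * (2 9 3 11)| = 10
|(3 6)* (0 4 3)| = 4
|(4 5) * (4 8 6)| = 4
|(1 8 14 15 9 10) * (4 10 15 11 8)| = |(1 4 10)(8 14 11)(9 15)| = 6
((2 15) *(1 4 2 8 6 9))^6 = (1 9 6 8 15 2 4)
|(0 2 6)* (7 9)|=6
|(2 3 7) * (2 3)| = 2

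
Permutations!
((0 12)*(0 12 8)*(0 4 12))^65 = (0 8 4 12)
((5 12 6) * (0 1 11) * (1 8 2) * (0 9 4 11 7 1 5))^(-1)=(0 6 12 5 2 8)(1 7)(4 9 11)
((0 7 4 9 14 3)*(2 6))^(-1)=((0 7 4 9 14 3)(2 6))^(-1)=(0 3 14 9 4 7)(2 6)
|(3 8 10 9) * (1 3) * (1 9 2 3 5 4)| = 12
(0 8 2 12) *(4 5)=(0 8 2 12)(4 5)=[8, 1, 12, 3, 5, 4, 6, 7, 2, 9, 10, 11, 0]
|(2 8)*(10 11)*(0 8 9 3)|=|(0 8 2 9 3)(10 11)|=10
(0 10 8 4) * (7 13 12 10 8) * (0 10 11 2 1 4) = [8, 4, 1, 3, 10, 5, 6, 13, 0, 9, 7, 2, 11, 12] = (0 8)(1 4 10 7 13 12 11 2)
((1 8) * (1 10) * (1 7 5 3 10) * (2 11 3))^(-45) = ((1 8)(2 11 3 10 7 5))^(-45) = (1 8)(2 10)(3 5)(7 11)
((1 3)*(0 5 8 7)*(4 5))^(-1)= (0 7 8 5 4)(1 3)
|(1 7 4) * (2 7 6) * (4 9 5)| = |(1 6 2 7 9 5 4)| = 7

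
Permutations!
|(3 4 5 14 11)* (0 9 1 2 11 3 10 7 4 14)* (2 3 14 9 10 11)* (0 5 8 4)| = |(14)(0 10 7)(1 3 9)(4 8)| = 6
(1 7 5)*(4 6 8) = (1 7 5)(4 6 8) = [0, 7, 2, 3, 6, 1, 8, 5, 4]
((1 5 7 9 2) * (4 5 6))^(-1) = (1 2 9 7 5 4 6)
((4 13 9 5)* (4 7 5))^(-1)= (4 9 13)(5 7)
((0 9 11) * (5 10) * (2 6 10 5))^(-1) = (0 11 9)(2 10 6)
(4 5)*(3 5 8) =(3 5 4 8) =[0, 1, 2, 5, 8, 4, 6, 7, 3]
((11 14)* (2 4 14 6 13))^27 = ((2 4 14 11 6 13))^27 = (2 11)(4 6)(13 14)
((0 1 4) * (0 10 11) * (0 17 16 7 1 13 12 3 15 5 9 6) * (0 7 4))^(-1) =(0 1 7 6 9 5 15 3 12 13)(4 16 17 11 10)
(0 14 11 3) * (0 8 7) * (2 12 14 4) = (0 4 2 12 14 11 3 8 7) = [4, 1, 12, 8, 2, 5, 6, 0, 7, 9, 10, 3, 14, 13, 11]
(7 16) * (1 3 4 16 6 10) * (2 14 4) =(1 3 2 14 4 16 7 6 10) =[0, 3, 14, 2, 16, 5, 10, 6, 8, 9, 1, 11, 12, 13, 4, 15, 7]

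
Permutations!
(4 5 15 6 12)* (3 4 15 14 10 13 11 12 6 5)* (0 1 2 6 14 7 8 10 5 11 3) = (0 1 2 6 14 5 7 8 10 13 3 4)(11 12 15) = [1, 2, 6, 4, 0, 7, 14, 8, 10, 9, 13, 12, 15, 3, 5, 11]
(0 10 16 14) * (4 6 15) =(0 10 16 14)(4 6 15) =[10, 1, 2, 3, 6, 5, 15, 7, 8, 9, 16, 11, 12, 13, 0, 4, 14]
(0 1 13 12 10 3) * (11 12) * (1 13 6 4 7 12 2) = (0 13 11 2 1 6 4 7 12 10 3) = [13, 6, 1, 0, 7, 5, 4, 12, 8, 9, 3, 2, 10, 11]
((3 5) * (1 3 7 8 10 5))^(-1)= (1 3)(5 10 8 7)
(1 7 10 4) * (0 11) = (0 11)(1 7 10 4) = [11, 7, 2, 3, 1, 5, 6, 10, 8, 9, 4, 0]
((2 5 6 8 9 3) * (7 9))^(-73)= (2 7 5 9 6 3 8)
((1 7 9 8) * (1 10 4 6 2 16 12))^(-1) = ((1 7 9 8 10 4 6 2 16 12))^(-1) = (1 12 16 2 6 4 10 8 9 7)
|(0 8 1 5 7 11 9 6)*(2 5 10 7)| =8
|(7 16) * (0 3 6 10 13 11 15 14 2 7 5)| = 12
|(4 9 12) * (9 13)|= |(4 13 9 12)|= 4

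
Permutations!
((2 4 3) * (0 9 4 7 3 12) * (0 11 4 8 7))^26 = (0 8 3)(2 9 7)(4 11 12)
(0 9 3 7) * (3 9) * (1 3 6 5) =(9)(0 6 5 1 3 7) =[6, 3, 2, 7, 4, 1, 5, 0, 8, 9]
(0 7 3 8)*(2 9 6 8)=(0 7 3 2 9 6 8)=[7, 1, 9, 2, 4, 5, 8, 3, 0, 6]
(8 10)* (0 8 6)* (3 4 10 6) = [8, 1, 2, 4, 10, 5, 0, 7, 6, 9, 3] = (0 8 6)(3 4 10)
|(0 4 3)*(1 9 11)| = |(0 4 3)(1 9 11)| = 3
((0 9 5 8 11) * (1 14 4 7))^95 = ((0 9 5 8 11)(1 14 4 7))^95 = (1 7 4 14)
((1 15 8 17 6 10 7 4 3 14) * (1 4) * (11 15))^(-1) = ((1 11 15 8 17 6 10 7)(3 14 4))^(-1) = (1 7 10 6 17 8 15 11)(3 4 14)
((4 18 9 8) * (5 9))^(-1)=(4 8 9 5 18)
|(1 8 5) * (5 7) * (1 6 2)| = 6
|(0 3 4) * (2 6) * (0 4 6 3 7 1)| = |(0 7 1)(2 3 6)| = 3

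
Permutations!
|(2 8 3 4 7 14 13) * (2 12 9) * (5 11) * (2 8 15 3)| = |(2 15 3 4 7 14 13 12 9 8)(5 11)| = 10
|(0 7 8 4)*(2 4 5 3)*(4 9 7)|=6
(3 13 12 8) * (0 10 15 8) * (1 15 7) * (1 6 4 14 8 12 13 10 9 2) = [9, 15, 1, 10, 14, 5, 4, 6, 3, 2, 7, 11, 0, 13, 8, 12] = (0 9 2 1 15 12)(3 10 7 6 4 14 8)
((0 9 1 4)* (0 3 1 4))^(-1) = ((0 9 4 3 1))^(-1) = (0 1 3 4 9)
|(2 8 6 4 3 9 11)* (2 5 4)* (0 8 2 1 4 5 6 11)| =8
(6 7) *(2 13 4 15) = (2 13 4 15)(6 7) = [0, 1, 13, 3, 15, 5, 7, 6, 8, 9, 10, 11, 12, 4, 14, 2]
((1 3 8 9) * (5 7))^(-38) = (1 8)(3 9)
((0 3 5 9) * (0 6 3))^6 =((3 5 9 6))^6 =(3 9)(5 6)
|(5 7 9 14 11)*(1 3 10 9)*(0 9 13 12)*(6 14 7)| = |(0 9 7 1 3 10 13 12)(5 6 14 11)| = 8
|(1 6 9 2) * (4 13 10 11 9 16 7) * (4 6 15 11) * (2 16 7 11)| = |(1 15 2)(4 13 10)(6 7)(9 16 11)| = 6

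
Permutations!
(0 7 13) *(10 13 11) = [7, 1, 2, 3, 4, 5, 6, 11, 8, 9, 13, 10, 12, 0] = (0 7 11 10 13)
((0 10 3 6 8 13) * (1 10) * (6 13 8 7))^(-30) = (13)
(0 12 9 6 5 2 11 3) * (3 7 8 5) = (0 12 9 6 3)(2 11 7 8 5) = [12, 1, 11, 0, 4, 2, 3, 8, 5, 6, 10, 7, 9]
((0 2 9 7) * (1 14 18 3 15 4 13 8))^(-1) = ((0 2 9 7)(1 14 18 3 15 4 13 8))^(-1) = (0 7 9 2)(1 8 13 4 15 3 18 14)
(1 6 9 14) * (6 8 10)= (1 8 10 6 9 14)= [0, 8, 2, 3, 4, 5, 9, 7, 10, 14, 6, 11, 12, 13, 1]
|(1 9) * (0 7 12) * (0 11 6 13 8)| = |(0 7 12 11 6 13 8)(1 9)| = 14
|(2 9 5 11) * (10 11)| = 5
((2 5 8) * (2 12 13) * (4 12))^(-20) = ((2 5 8 4 12 13))^(-20) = (2 12 8)(4 5 13)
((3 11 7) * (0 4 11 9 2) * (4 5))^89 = ((0 5 4 11 7 3 9 2))^89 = (0 5 4 11 7 3 9 2)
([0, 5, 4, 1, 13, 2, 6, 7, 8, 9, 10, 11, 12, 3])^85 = (1 5 2 4 13 3)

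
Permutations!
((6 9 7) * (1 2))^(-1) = (1 2)(6 7 9)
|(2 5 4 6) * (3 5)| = |(2 3 5 4 6)| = 5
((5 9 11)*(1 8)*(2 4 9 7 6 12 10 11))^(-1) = ((1 8)(2 4 9)(5 7 6 12 10 11))^(-1) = (1 8)(2 9 4)(5 11 10 12 6 7)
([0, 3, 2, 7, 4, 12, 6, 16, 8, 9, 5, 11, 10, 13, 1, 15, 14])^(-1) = (1 14 16 7 3)(5 10 12)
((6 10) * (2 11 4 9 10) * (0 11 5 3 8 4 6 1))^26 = (0 5 9 11 3 10 6 8 1 2 4)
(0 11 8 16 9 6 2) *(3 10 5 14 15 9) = (0 11 8 16 3 10 5 14 15 9 6 2) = [11, 1, 0, 10, 4, 14, 2, 7, 16, 6, 5, 8, 12, 13, 15, 9, 3]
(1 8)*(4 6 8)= (1 4 6 8)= [0, 4, 2, 3, 6, 5, 8, 7, 1]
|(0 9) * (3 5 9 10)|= |(0 10 3 5 9)|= 5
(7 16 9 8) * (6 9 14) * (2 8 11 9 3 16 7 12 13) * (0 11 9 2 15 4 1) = (0 11 2 8 12 13 15 4 1)(3 16 14 6) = [11, 0, 8, 16, 1, 5, 3, 7, 12, 9, 10, 2, 13, 15, 6, 4, 14]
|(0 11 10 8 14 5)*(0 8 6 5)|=|(0 11 10 6 5 8 14)|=7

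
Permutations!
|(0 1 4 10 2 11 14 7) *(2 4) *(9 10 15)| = |(0 1 2 11 14 7)(4 15 9 10)| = 12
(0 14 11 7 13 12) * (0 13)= [14, 1, 2, 3, 4, 5, 6, 0, 8, 9, 10, 7, 13, 12, 11]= (0 14 11 7)(12 13)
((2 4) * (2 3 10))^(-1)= (2 10 3 4)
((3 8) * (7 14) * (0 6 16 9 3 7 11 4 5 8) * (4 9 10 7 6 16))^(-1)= (0 3 9 11 14 7 10 16)(4 6 8 5)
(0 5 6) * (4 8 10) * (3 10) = (0 5 6)(3 10 4 8) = [5, 1, 2, 10, 8, 6, 0, 7, 3, 9, 4]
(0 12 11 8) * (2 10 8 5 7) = (0 12 11 5 7 2 10 8) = [12, 1, 10, 3, 4, 7, 6, 2, 0, 9, 8, 5, 11]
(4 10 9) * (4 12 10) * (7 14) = (7 14)(9 12 10) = [0, 1, 2, 3, 4, 5, 6, 14, 8, 12, 9, 11, 10, 13, 7]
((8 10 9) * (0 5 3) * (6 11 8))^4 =(0 5 3)(6 9 10 8 11)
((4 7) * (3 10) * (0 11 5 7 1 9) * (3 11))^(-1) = (0 9 1 4 7 5 11 10 3)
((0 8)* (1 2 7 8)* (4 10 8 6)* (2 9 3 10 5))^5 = (0 8 10 3 9 1)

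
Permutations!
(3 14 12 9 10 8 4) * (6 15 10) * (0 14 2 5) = (0 14 12 9 6 15 10 8 4 3 2 5) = [14, 1, 5, 2, 3, 0, 15, 7, 4, 6, 8, 11, 9, 13, 12, 10]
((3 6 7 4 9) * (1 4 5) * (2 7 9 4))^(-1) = (1 5 7 2)(3 9 6)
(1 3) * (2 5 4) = (1 3)(2 5 4) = [0, 3, 5, 1, 2, 4]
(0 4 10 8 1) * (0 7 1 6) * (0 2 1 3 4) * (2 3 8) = (1 7 8 6 3 4 10 2) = [0, 7, 1, 4, 10, 5, 3, 8, 6, 9, 2]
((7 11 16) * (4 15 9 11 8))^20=(4 8 7 16 11 9 15)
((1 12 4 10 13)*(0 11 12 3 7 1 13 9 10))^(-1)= ((13)(0 11 12 4)(1 3 7)(9 10))^(-1)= (13)(0 4 12 11)(1 7 3)(9 10)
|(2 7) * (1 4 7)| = |(1 4 7 2)| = 4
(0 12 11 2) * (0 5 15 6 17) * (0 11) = [12, 1, 5, 3, 4, 15, 17, 7, 8, 9, 10, 2, 0, 13, 14, 6, 16, 11] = (0 12)(2 5 15 6 17 11)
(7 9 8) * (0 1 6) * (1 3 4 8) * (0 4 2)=(0 3 2)(1 6 4 8 7 9)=[3, 6, 0, 2, 8, 5, 4, 9, 7, 1]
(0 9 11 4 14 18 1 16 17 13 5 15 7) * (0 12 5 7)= [9, 16, 2, 3, 14, 15, 6, 12, 8, 11, 10, 4, 5, 7, 18, 0, 17, 13, 1]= (0 9 11 4 14 18 1 16 17 13 7 12 5 15)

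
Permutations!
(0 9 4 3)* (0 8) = [9, 1, 2, 8, 3, 5, 6, 7, 0, 4] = (0 9 4 3 8)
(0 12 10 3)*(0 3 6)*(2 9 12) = (0 2 9 12 10 6) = [2, 1, 9, 3, 4, 5, 0, 7, 8, 12, 6, 11, 10]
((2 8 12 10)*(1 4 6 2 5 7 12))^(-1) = ((1 4 6 2 8)(5 7 12 10))^(-1) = (1 8 2 6 4)(5 10 12 7)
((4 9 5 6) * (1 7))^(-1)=((1 7)(4 9 5 6))^(-1)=(1 7)(4 6 5 9)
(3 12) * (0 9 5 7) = (0 9 5 7)(3 12) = [9, 1, 2, 12, 4, 7, 6, 0, 8, 5, 10, 11, 3]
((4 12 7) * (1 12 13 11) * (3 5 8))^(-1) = (1 11 13 4 7 12)(3 8 5)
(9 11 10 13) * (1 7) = (1 7)(9 11 10 13) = [0, 7, 2, 3, 4, 5, 6, 1, 8, 11, 13, 10, 12, 9]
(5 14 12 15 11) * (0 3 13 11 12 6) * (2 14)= (0 3 13 11 5 2 14 6)(12 15)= [3, 1, 14, 13, 4, 2, 0, 7, 8, 9, 10, 5, 15, 11, 6, 12]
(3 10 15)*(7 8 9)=(3 10 15)(7 8 9)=[0, 1, 2, 10, 4, 5, 6, 8, 9, 7, 15, 11, 12, 13, 14, 3]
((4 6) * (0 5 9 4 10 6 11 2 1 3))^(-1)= (0 3 1 2 11 4 9 5)(6 10)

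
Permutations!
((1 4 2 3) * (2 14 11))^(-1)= ((1 4 14 11 2 3))^(-1)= (1 3 2 11 14 4)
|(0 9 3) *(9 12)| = |(0 12 9 3)| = 4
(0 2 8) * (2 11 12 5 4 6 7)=[11, 1, 8, 3, 6, 4, 7, 2, 0, 9, 10, 12, 5]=(0 11 12 5 4 6 7 2 8)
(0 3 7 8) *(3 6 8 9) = [6, 1, 2, 7, 4, 5, 8, 9, 0, 3] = (0 6 8)(3 7 9)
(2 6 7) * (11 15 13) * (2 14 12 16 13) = (2 6 7 14 12 16 13 11 15) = [0, 1, 6, 3, 4, 5, 7, 14, 8, 9, 10, 15, 16, 11, 12, 2, 13]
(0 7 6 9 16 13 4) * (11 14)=[7, 1, 2, 3, 0, 5, 9, 6, 8, 16, 10, 14, 12, 4, 11, 15, 13]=(0 7 6 9 16 13 4)(11 14)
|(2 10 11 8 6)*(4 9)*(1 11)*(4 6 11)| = 6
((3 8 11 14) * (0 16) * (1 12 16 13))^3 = (0 12 13 16 1)(3 14 11 8)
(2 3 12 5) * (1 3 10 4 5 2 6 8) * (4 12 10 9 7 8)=(1 3 10 12 2 9 7 8)(4 5 6)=[0, 3, 9, 10, 5, 6, 4, 8, 1, 7, 12, 11, 2]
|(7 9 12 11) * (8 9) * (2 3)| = |(2 3)(7 8 9 12 11)| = 10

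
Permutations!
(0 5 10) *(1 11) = (0 5 10)(1 11) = [5, 11, 2, 3, 4, 10, 6, 7, 8, 9, 0, 1]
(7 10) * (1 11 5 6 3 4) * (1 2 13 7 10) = (1 11 5 6 3 4 2 13 7) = [0, 11, 13, 4, 2, 6, 3, 1, 8, 9, 10, 5, 12, 7]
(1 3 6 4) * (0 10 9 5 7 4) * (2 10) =(0 2 10 9 5 7 4 1 3 6) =[2, 3, 10, 6, 1, 7, 0, 4, 8, 5, 9]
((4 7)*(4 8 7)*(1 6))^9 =((1 6)(7 8))^9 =(1 6)(7 8)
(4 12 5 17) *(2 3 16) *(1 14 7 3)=(1 14 7 3 16 2)(4 12 5 17)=[0, 14, 1, 16, 12, 17, 6, 3, 8, 9, 10, 11, 5, 13, 7, 15, 2, 4]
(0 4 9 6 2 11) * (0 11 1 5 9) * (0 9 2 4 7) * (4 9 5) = (11)(0 7)(1 4 5 2)(6 9) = [7, 4, 1, 3, 5, 2, 9, 0, 8, 6, 10, 11]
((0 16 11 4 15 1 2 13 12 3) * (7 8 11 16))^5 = ((16)(0 7 8 11 4 15 1 2 13 12 3))^5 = (16)(0 15 3 4 12 11 13 8 2 7 1)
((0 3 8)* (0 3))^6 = (8)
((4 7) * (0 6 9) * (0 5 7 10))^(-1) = (0 10 4 7 5 9 6)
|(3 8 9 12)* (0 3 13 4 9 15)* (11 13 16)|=12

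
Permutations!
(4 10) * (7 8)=[0, 1, 2, 3, 10, 5, 6, 8, 7, 9, 4]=(4 10)(7 8)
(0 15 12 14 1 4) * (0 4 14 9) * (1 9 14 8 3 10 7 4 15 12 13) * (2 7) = (0 12 14 9)(1 8 3 10 2 7 4 15 13) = [12, 8, 7, 10, 15, 5, 6, 4, 3, 0, 2, 11, 14, 1, 9, 13]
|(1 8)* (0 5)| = |(0 5)(1 8)| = 2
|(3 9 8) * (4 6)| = 6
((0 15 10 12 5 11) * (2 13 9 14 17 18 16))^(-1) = ((0 15 10 12 5 11)(2 13 9 14 17 18 16))^(-1) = (0 11 5 12 10 15)(2 16 18 17 14 9 13)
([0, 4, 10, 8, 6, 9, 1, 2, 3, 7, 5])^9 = [0, 1, 7, 8, 4, 10, 6, 9, 3, 5, 2]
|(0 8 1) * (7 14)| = |(0 8 1)(7 14)| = 6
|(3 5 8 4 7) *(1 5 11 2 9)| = 9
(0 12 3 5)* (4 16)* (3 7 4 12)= [3, 1, 2, 5, 16, 0, 6, 4, 8, 9, 10, 11, 7, 13, 14, 15, 12]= (0 3 5)(4 16 12 7)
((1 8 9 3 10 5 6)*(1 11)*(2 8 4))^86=(1 10 2 6 9)(3 4 5 8 11)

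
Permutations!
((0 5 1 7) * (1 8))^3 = ((0 5 8 1 7))^3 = (0 1 5 7 8)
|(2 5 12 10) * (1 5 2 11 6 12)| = |(1 5)(6 12 10 11)| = 4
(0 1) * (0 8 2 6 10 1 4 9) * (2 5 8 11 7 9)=(0 4 2 6 10 1 11 7 9)(5 8)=[4, 11, 6, 3, 2, 8, 10, 9, 5, 0, 1, 7]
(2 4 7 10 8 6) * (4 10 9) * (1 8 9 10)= (1 8 6 2)(4 7 10 9)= [0, 8, 1, 3, 7, 5, 2, 10, 6, 4, 9]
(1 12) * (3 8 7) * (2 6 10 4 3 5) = (1 12)(2 6 10 4 3 8 7 5) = [0, 12, 6, 8, 3, 2, 10, 5, 7, 9, 4, 11, 1]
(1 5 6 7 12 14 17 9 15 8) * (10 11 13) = (1 5 6 7 12 14 17 9 15 8)(10 11 13) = [0, 5, 2, 3, 4, 6, 7, 12, 1, 15, 11, 13, 14, 10, 17, 8, 16, 9]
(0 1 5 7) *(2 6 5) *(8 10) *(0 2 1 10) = [10, 1, 6, 3, 4, 7, 5, 2, 0, 9, 8] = (0 10 8)(2 6 5 7)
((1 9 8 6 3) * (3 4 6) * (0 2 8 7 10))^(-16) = (10) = ((0 2 8 3 1 9 7 10)(4 6))^(-16)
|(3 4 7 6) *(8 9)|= |(3 4 7 6)(8 9)|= 4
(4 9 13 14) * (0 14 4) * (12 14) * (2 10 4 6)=[12, 1, 10, 3, 9, 5, 2, 7, 8, 13, 4, 11, 14, 6, 0]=(0 12 14)(2 10 4 9 13 6)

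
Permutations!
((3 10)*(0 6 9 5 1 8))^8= ((0 6 9 5 1 8)(3 10))^8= (10)(0 9 1)(5 8 6)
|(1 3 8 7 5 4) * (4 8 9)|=|(1 3 9 4)(5 8 7)|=12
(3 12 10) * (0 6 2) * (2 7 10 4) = [6, 1, 0, 12, 2, 5, 7, 10, 8, 9, 3, 11, 4] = (0 6 7 10 3 12 4 2)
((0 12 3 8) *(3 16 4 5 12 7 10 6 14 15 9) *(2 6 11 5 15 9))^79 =(0 5 15 9 7 12 2 3 10 16 6 8 11 4 14)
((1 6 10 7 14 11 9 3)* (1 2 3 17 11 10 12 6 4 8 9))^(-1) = ((1 4 8 9 17 11)(2 3)(6 12)(7 14 10))^(-1) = (1 11 17 9 8 4)(2 3)(6 12)(7 10 14)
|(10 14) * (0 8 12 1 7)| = 10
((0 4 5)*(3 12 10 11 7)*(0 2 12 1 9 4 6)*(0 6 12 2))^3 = (0 11 1 5 10 3 4 12 7 9)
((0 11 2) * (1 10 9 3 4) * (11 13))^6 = ((0 13 11 2)(1 10 9 3 4))^6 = (0 11)(1 10 9 3 4)(2 13)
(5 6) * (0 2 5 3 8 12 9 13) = (0 2 5 6 3 8 12 9 13) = [2, 1, 5, 8, 4, 6, 3, 7, 12, 13, 10, 11, 9, 0]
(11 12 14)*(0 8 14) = [8, 1, 2, 3, 4, 5, 6, 7, 14, 9, 10, 12, 0, 13, 11] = (0 8 14 11 12)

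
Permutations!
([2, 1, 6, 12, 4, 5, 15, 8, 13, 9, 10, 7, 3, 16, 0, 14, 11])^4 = [14, 1, 0, 3, 4, 5, 2, 11, 7, 9, 10, 16, 12, 8, 15, 6, 13]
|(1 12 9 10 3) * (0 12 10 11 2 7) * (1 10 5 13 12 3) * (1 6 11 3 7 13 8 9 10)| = 30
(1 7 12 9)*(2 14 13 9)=(1 7 12 2 14 13 9)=[0, 7, 14, 3, 4, 5, 6, 12, 8, 1, 10, 11, 2, 9, 13]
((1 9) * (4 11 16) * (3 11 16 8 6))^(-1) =((1 9)(3 11 8 6)(4 16))^(-1) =(1 9)(3 6 8 11)(4 16)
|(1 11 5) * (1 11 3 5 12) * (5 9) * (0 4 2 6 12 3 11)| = 10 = |(0 4 2 6 12 1 11 3 9 5)|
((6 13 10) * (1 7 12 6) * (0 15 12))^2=((0 15 12 6 13 10 1 7))^2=(0 12 13 1)(6 10 7 15)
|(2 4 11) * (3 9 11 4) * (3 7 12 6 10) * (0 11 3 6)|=10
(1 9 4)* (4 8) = (1 9 8 4) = [0, 9, 2, 3, 1, 5, 6, 7, 4, 8]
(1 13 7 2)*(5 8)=(1 13 7 2)(5 8)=[0, 13, 1, 3, 4, 8, 6, 2, 5, 9, 10, 11, 12, 7]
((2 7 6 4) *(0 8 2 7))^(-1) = ((0 8 2)(4 7 6))^(-1) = (0 2 8)(4 6 7)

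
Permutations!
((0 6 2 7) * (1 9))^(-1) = ((0 6 2 7)(1 9))^(-1) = (0 7 2 6)(1 9)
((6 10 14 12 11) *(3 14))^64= (3 6 12)(10 11 14)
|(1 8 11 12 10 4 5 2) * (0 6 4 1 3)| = 30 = |(0 6 4 5 2 3)(1 8 11 12 10)|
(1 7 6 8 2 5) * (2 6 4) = (1 7 4 2 5)(6 8) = [0, 7, 5, 3, 2, 1, 8, 4, 6]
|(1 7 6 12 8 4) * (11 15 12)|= 8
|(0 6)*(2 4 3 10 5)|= |(0 6)(2 4 3 10 5)|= 10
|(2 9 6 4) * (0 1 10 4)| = 7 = |(0 1 10 4 2 9 6)|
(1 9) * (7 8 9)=[0, 7, 2, 3, 4, 5, 6, 8, 9, 1]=(1 7 8 9)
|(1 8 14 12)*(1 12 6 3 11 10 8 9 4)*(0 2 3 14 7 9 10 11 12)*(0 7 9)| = 10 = |(0 2 3 12 7)(1 10 8 9 4)(6 14)|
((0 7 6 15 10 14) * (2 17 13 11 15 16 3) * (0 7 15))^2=(0 10 7 16 2 13)(3 17 11 15 14 6)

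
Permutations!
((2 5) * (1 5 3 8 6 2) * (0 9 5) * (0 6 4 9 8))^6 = ((0 8 4 9 5 1 6 2 3))^6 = (0 6 9)(1 4 3)(2 5 8)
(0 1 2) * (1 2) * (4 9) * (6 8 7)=(0 2)(4 9)(6 8 7)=[2, 1, 0, 3, 9, 5, 8, 6, 7, 4]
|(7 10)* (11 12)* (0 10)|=6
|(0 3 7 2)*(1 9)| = 4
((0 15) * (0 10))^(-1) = ((0 15 10))^(-1) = (0 10 15)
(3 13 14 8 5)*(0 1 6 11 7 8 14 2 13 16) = (0 1 6 11 7 8 5 3 16)(2 13) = [1, 6, 13, 16, 4, 3, 11, 8, 5, 9, 10, 7, 12, 2, 14, 15, 0]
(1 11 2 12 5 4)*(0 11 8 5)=[11, 8, 12, 3, 1, 4, 6, 7, 5, 9, 10, 2, 0]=(0 11 2 12)(1 8 5 4)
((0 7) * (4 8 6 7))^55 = (8)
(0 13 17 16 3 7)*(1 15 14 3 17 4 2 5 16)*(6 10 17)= [13, 15, 5, 7, 2, 16, 10, 0, 8, 9, 17, 11, 12, 4, 3, 14, 6, 1]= (0 13 4 2 5 16 6 10 17 1 15 14 3 7)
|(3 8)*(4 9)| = |(3 8)(4 9)| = 2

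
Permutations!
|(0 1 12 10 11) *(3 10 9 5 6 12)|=|(0 1 3 10 11)(5 6 12 9)|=20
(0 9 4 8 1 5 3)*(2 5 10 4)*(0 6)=(0 9 2 5 3 6)(1 10 4 8)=[9, 10, 5, 6, 8, 3, 0, 7, 1, 2, 4]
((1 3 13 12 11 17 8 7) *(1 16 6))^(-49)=(1 3 13 12 11 17 8 7 16 6)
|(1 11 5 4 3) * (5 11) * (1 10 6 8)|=7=|(11)(1 5 4 3 10 6 8)|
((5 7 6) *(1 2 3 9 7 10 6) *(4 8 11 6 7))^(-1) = (1 7 10 5 6 11 8 4 9 3 2)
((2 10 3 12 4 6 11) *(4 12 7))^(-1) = (12)(2 11 6 4 7 3 10)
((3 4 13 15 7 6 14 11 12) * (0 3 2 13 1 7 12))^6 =(0 14 7 4)(1 3 11 6)(2 15)(12 13)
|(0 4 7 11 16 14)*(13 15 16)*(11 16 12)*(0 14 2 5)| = 12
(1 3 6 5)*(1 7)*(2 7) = [0, 3, 7, 6, 4, 2, 5, 1] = (1 3 6 5 2 7)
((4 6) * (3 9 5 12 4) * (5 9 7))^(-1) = (3 6 4 12 5 7)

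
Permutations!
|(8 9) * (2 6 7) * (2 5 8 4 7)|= 10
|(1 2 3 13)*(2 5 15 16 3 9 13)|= |(1 5 15 16 3 2 9 13)|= 8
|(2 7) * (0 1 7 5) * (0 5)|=4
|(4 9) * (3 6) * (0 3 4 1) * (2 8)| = 6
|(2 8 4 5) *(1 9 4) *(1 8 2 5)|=|(1 9 4)|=3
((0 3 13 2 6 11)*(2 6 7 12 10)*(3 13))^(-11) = (0 13 6 11)(2 7 12 10)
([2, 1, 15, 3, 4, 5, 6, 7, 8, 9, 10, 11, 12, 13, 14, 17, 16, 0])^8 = (17)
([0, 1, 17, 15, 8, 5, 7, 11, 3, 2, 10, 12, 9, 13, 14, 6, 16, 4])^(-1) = [0, 1, 9, 8, 17, 5, 15, 6, 4, 12, 10, 7, 11, 13, 14, 3, 16, 2]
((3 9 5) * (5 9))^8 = (9)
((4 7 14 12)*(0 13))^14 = ((0 13)(4 7 14 12))^14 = (4 14)(7 12)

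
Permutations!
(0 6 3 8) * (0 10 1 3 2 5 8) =(0 6 2 5 8 10 1 3) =[6, 3, 5, 0, 4, 8, 2, 7, 10, 9, 1]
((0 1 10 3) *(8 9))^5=((0 1 10 3)(8 9))^5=(0 1 10 3)(8 9)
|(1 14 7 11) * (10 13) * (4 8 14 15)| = 14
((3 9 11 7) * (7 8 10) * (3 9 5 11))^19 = ((3 5 11 8 10 7 9))^19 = (3 7 8 5 9 10 11)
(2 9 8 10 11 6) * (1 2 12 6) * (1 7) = [0, 2, 9, 3, 4, 5, 12, 1, 10, 8, 11, 7, 6] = (1 2 9 8 10 11 7)(6 12)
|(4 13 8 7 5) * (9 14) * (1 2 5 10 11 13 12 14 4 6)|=20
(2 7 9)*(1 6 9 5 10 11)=(1 6 9 2 7 5 10 11)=[0, 6, 7, 3, 4, 10, 9, 5, 8, 2, 11, 1]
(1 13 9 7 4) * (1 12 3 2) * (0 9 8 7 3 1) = (0 9 3 2)(1 13 8 7 4 12) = [9, 13, 0, 2, 12, 5, 6, 4, 7, 3, 10, 11, 1, 8]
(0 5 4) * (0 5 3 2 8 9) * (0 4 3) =(2 8 9 4 5 3) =[0, 1, 8, 2, 5, 3, 6, 7, 9, 4]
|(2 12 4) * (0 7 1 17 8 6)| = |(0 7 1 17 8 6)(2 12 4)| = 6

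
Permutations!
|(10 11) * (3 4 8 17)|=|(3 4 8 17)(10 11)|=4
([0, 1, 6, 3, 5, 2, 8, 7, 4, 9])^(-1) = [0, 1, 5, 3, 8, 4, 2, 7, 6, 9]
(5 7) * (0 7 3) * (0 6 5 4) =(0 7 4)(3 6 5) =[7, 1, 2, 6, 0, 3, 5, 4]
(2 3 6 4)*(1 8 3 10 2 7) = (1 8 3 6 4 7)(2 10) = [0, 8, 10, 6, 7, 5, 4, 1, 3, 9, 2]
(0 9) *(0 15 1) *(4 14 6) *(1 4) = (0 9 15 4 14 6 1) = [9, 0, 2, 3, 14, 5, 1, 7, 8, 15, 10, 11, 12, 13, 6, 4]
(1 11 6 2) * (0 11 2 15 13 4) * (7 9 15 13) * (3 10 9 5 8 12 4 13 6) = (0 11 3 10 9 15 7 5 8 12 4)(1 2) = [11, 2, 1, 10, 0, 8, 6, 5, 12, 15, 9, 3, 4, 13, 14, 7]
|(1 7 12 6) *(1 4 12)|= 6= |(1 7)(4 12 6)|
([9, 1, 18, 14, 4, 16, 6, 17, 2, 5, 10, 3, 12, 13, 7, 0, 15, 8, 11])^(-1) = [15, 1, 8, 11, 4, 9, 6, 14, 17, 0, 10, 18, 12, 13, 3, 16, 5, 7, 2]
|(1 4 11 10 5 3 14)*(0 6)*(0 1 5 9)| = 21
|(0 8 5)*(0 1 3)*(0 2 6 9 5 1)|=|(0 8 1 3 2 6 9 5)|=8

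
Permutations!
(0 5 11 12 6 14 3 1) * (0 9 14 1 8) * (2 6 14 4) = (0 5 11 12 14 3 8)(1 9 4 2 6) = [5, 9, 6, 8, 2, 11, 1, 7, 0, 4, 10, 12, 14, 13, 3]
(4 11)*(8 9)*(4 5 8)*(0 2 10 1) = (0 2 10 1)(4 11 5 8 9) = [2, 0, 10, 3, 11, 8, 6, 7, 9, 4, 1, 5]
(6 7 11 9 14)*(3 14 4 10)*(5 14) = (3 5 14 6 7 11 9 4 10) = [0, 1, 2, 5, 10, 14, 7, 11, 8, 4, 3, 9, 12, 13, 6]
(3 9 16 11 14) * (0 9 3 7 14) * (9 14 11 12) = (0 14 7 11)(9 16 12) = [14, 1, 2, 3, 4, 5, 6, 11, 8, 16, 10, 0, 9, 13, 7, 15, 12]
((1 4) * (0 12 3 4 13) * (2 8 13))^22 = ((0 12 3 4 1 2 8 13))^22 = (0 8 1 3)(2 4 12 13)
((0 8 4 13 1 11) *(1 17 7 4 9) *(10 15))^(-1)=((0 8 9 1 11)(4 13 17 7)(10 15))^(-1)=(0 11 1 9 8)(4 7 17 13)(10 15)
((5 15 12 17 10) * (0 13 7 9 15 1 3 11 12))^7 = (17)(0 7 15 13 9)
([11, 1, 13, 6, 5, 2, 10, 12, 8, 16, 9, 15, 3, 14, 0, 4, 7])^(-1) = [14, 1, 5, 12, 15, 4, 3, 16, 8, 10, 6, 0, 7, 2, 13, 11, 9]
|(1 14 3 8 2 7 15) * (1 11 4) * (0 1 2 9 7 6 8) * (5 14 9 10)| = 14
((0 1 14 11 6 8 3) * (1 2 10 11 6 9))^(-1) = (0 3 8 6 14 1 9 11 10 2)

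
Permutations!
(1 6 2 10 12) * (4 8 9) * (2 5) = (1 6 5 2 10 12)(4 8 9) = [0, 6, 10, 3, 8, 2, 5, 7, 9, 4, 12, 11, 1]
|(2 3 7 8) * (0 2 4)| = |(0 2 3 7 8 4)| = 6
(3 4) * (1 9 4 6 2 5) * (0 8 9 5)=[8, 5, 0, 6, 3, 1, 2, 7, 9, 4]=(0 8 9 4 3 6 2)(1 5)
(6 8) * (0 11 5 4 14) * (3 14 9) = [11, 1, 2, 14, 9, 4, 8, 7, 6, 3, 10, 5, 12, 13, 0] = (0 11 5 4 9 3 14)(6 8)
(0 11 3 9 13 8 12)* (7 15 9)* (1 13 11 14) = [14, 13, 2, 7, 4, 5, 6, 15, 12, 11, 10, 3, 0, 8, 1, 9] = (0 14 1 13 8 12)(3 7 15 9 11)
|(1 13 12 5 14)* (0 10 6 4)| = 20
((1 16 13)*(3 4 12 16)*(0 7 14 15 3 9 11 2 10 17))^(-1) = ((0 7 14 15 3 4 12 16 13 1 9 11 2 10 17))^(-1) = (0 17 10 2 11 9 1 13 16 12 4 3 15 14 7)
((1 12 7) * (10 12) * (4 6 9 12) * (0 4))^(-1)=((0 4 6 9 12 7 1 10))^(-1)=(0 10 1 7 12 9 6 4)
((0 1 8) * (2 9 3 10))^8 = ((0 1 8)(2 9 3 10))^8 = (10)(0 8 1)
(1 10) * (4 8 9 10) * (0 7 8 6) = (0 7 8 9 10 1 4 6) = [7, 4, 2, 3, 6, 5, 0, 8, 9, 10, 1]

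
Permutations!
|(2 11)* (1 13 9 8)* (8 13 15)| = |(1 15 8)(2 11)(9 13)| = 6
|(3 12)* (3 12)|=1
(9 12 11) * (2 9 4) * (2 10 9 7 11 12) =(12)(2 7 11 4 10 9) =[0, 1, 7, 3, 10, 5, 6, 11, 8, 2, 9, 4, 12]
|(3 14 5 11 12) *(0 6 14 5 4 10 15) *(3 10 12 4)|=10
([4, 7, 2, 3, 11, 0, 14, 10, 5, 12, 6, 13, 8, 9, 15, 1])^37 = [12, 7, 2, 3, 8, 9, 14, 10, 13, 4, 6, 5, 11, 0, 15, 1]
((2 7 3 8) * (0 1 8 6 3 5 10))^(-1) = (0 10 5 7 2 8 1)(3 6)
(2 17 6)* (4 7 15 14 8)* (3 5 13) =[0, 1, 17, 5, 7, 13, 2, 15, 4, 9, 10, 11, 12, 3, 8, 14, 16, 6] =(2 17 6)(3 5 13)(4 7 15 14 8)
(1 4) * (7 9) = (1 4)(7 9) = [0, 4, 2, 3, 1, 5, 6, 9, 8, 7]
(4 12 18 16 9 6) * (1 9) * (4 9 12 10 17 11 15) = (1 12 18 16)(4 10 17 11 15)(6 9) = [0, 12, 2, 3, 10, 5, 9, 7, 8, 6, 17, 15, 18, 13, 14, 4, 1, 11, 16]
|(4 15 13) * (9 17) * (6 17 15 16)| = 7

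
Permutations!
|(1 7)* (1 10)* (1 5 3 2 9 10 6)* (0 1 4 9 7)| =8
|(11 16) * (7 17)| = 2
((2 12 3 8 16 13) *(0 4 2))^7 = (0 13 16 8 3 12 2 4)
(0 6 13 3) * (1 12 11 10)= (0 6 13 3)(1 12 11 10)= [6, 12, 2, 0, 4, 5, 13, 7, 8, 9, 1, 10, 11, 3]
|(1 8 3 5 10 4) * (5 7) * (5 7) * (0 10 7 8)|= 4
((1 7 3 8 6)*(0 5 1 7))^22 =((0 5 1)(3 8 6 7))^22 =(0 5 1)(3 6)(7 8)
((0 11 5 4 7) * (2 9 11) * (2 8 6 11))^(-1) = ((0 8 6 11 5 4 7)(2 9))^(-1) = (0 7 4 5 11 6 8)(2 9)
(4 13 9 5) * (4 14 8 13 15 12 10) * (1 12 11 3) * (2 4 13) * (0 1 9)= (0 1 12 10 13)(2 4 15 11 3 9 5 14 8)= [1, 12, 4, 9, 15, 14, 6, 7, 2, 5, 13, 3, 10, 0, 8, 11]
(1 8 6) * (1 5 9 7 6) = [0, 8, 2, 3, 4, 9, 5, 6, 1, 7] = (1 8)(5 9 7 6)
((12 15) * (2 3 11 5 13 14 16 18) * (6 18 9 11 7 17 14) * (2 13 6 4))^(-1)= ((2 3 7 17 14 16 9 11 5 6 18 13 4)(12 15))^(-1)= (2 4 13 18 6 5 11 9 16 14 17 7 3)(12 15)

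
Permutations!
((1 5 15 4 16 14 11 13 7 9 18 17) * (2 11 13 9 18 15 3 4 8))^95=((1 5 3 4 16 14 13 7 18 17)(2 11 9 15 8))^95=(1 14)(3 7)(4 18)(5 13)(16 17)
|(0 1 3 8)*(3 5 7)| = |(0 1 5 7 3 8)| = 6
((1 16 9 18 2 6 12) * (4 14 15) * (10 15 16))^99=(18)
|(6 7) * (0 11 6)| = |(0 11 6 7)| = 4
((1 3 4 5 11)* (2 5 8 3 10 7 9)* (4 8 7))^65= ((1 10 4 7 9 2 5 11)(3 8))^65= (1 10 4 7 9 2 5 11)(3 8)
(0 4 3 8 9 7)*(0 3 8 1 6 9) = (0 4 8)(1 6 9 7 3) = [4, 6, 2, 1, 8, 5, 9, 3, 0, 7]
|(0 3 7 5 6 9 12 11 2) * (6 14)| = 10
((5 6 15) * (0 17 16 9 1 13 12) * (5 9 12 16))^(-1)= (0 12 16 13 1 9 15 6 5 17)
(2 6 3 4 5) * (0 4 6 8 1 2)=[4, 2, 8, 6, 5, 0, 3, 7, 1]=(0 4 5)(1 2 8)(3 6)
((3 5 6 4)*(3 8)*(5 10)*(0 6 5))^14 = (0 4 3)(6 8 10)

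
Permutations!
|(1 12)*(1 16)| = 3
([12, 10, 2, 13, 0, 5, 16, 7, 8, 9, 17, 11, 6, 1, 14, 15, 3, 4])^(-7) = [16, 4, 2, 10, 6, 5, 13, 7, 8, 9, 0, 11, 3, 17, 14, 15, 1, 12]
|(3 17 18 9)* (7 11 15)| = |(3 17 18 9)(7 11 15)| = 12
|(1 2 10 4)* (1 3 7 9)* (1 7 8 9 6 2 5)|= 8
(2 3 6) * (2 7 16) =(2 3 6 7 16) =[0, 1, 3, 6, 4, 5, 7, 16, 8, 9, 10, 11, 12, 13, 14, 15, 2]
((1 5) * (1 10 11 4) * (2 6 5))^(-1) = ((1 2 6 5 10 11 4))^(-1) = (1 4 11 10 5 6 2)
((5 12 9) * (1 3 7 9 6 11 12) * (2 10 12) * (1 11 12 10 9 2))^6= ((1 3 7 2 9 5 11)(6 12))^6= (12)(1 11 5 9 2 7 3)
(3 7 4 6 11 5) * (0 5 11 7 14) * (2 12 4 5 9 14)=(0 9 14)(2 12 4 6 7 5 3)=[9, 1, 12, 2, 6, 3, 7, 5, 8, 14, 10, 11, 4, 13, 0]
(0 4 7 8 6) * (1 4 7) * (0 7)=(1 4)(6 7 8)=[0, 4, 2, 3, 1, 5, 7, 8, 6]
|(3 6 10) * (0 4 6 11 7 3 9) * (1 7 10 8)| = 10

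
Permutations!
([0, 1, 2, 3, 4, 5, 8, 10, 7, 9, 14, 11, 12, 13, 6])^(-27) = [0, 1, 2, 3, 4, 5, 10, 6, 14, 9, 8, 11, 12, 13, 7]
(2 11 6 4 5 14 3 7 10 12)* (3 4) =(2 11 6 3 7 10 12)(4 5 14) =[0, 1, 11, 7, 5, 14, 3, 10, 8, 9, 12, 6, 2, 13, 4]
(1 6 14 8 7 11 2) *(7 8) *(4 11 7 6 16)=(1 16 4 11 2)(6 14)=[0, 16, 1, 3, 11, 5, 14, 7, 8, 9, 10, 2, 12, 13, 6, 15, 4]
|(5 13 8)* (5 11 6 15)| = 6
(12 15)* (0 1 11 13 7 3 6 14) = [1, 11, 2, 6, 4, 5, 14, 3, 8, 9, 10, 13, 15, 7, 0, 12] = (0 1 11 13 7 3 6 14)(12 15)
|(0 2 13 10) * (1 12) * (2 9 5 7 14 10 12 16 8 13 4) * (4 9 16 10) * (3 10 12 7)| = 12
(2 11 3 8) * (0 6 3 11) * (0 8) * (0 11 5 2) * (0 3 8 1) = (0 6 8 3 11 5 2 1) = [6, 0, 1, 11, 4, 2, 8, 7, 3, 9, 10, 5]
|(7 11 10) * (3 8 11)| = 5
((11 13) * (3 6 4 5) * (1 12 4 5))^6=((1 12 4)(3 6 5)(11 13))^6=(13)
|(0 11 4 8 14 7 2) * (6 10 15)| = |(0 11 4 8 14 7 2)(6 10 15)| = 21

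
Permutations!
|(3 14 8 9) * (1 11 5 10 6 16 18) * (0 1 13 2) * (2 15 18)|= |(0 1 11 5 10 6 16 2)(3 14 8 9)(13 15 18)|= 24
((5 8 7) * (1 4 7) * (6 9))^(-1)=(1 8 5 7 4)(6 9)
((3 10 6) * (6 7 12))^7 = ((3 10 7 12 6))^7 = (3 7 6 10 12)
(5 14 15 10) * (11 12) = (5 14 15 10)(11 12) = [0, 1, 2, 3, 4, 14, 6, 7, 8, 9, 5, 12, 11, 13, 15, 10]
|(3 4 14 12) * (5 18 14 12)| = |(3 4 12)(5 18 14)| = 3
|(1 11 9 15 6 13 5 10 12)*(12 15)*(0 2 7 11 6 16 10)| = 30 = |(0 2 7 11 9 12 1 6 13 5)(10 15 16)|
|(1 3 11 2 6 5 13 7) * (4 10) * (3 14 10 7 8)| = |(1 14 10 4 7)(2 6 5 13 8 3 11)| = 35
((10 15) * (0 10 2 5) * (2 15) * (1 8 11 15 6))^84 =((0 10 2 5)(1 8 11 15 6))^84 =(1 6 15 11 8)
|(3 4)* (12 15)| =2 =|(3 4)(12 15)|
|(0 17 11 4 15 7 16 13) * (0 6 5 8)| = 11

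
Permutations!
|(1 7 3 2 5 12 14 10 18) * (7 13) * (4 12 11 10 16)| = 36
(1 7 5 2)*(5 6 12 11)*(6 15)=(1 7 15 6 12 11 5 2)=[0, 7, 1, 3, 4, 2, 12, 15, 8, 9, 10, 5, 11, 13, 14, 6]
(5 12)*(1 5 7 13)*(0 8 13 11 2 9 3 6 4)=[8, 5, 9, 6, 0, 12, 4, 11, 13, 3, 10, 2, 7, 1]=(0 8 13 1 5 12 7 11 2 9 3 6 4)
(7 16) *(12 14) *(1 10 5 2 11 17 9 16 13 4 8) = [0, 10, 11, 3, 8, 2, 6, 13, 1, 16, 5, 17, 14, 4, 12, 15, 7, 9] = (1 10 5 2 11 17 9 16 7 13 4 8)(12 14)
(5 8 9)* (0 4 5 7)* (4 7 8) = (0 7)(4 5)(8 9) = [7, 1, 2, 3, 5, 4, 6, 0, 9, 8]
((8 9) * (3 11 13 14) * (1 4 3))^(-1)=(1 14 13 11 3 4)(8 9)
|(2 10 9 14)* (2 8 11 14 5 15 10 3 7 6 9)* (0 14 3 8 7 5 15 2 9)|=60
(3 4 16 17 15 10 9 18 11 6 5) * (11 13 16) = (3 4 11 6 5)(9 18 13 16 17 15 10) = [0, 1, 2, 4, 11, 3, 5, 7, 8, 18, 9, 6, 12, 16, 14, 10, 17, 15, 13]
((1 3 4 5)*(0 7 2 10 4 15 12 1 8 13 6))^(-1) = (0 6 13 8 5 4 10 2 7)(1 12 15 3)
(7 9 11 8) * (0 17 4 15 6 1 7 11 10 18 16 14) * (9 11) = (0 17 4 15 6 1 7 11 8 9 10 18 16 14) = [17, 7, 2, 3, 15, 5, 1, 11, 9, 10, 18, 8, 12, 13, 0, 6, 14, 4, 16]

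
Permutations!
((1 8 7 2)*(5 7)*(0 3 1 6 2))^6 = (8)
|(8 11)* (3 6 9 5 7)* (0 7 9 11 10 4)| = |(0 7 3 6 11 8 10 4)(5 9)| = 8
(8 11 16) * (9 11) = (8 9 11 16) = [0, 1, 2, 3, 4, 5, 6, 7, 9, 11, 10, 16, 12, 13, 14, 15, 8]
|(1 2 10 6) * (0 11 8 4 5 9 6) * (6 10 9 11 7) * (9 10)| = |(0 7 6 1 2 10)(4 5 11 8)| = 12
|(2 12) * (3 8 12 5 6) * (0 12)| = |(0 12 2 5 6 3 8)| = 7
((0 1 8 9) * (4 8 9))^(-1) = ((0 1 9)(4 8))^(-1) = (0 9 1)(4 8)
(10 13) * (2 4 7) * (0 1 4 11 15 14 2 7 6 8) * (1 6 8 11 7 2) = (0 6 11 15 14 1 4 8)(2 7)(10 13) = [6, 4, 7, 3, 8, 5, 11, 2, 0, 9, 13, 15, 12, 10, 1, 14]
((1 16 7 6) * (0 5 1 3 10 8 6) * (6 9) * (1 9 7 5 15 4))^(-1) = ((0 15 4 1 16 5 9 6 3 10 8 7))^(-1) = (0 7 8 10 3 6 9 5 16 1 4 15)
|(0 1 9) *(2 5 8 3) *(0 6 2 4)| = |(0 1 9 6 2 5 8 3 4)| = 9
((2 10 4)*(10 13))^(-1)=((2 13 10 4))^(-1)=(2 4 10 13)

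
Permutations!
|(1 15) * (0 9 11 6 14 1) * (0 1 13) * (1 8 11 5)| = 10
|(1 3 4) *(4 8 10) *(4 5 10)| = 4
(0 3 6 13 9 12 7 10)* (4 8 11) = [3, 1, 2, 6, 8, 5, 13, 10, 11, 12, 0, 4, 7, 9] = (0 3 6 13 9 12 7 10)(4 8 11)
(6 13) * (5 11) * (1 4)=(1 4)(5 11)(6 13)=[0, 4, 2, 3, 1, 11, 13, 7, 8, 9, 10, 5, 12, 6]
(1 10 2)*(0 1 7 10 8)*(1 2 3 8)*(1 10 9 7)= (0 2 1 10 3 8)(7 9)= [2, 10, 1, 8, 4, 5, 6, 9, 0, 7, 3]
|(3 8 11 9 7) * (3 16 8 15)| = |(3 15)(7 16 8 11 9)| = 10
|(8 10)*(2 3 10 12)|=|(2 3 10 8 12)|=5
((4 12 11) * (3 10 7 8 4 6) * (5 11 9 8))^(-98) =((3 10 7 5 11 6)(4 12 9 8))^(-98) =(3 11 7)(4 9)(5 10 6)(8 12)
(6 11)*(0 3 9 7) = [3, 1, 2, 9, 4, 5, 11, 0, 8, 7, 10, 6] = (0 3 9 7)(6 11)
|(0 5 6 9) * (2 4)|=4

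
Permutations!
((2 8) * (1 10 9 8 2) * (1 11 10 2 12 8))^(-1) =(1 9 10 11 8 12 2) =((1 2 12 8 11 10 9))^(-1)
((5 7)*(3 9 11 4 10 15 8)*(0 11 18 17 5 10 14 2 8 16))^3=(0 14 3 17 10)(2 9 5 15 11)(4 8 18 7 16)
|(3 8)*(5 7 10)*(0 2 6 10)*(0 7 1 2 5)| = 6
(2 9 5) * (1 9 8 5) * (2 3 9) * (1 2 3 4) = (1 3 9 2 8 5 4) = [0, 3, 8, 9, 1, 4, 6, 7, 5, 2]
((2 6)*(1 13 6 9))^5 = ((1 13 6 2 9))^5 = (13)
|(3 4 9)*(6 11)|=6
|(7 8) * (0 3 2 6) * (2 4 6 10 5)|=12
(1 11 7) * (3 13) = (1 11 7)(3 13) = [0, 11, 2, 13, 4, 5, 6, 1, 8, 9, 10, 7, 12, 3]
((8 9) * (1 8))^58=(1 8 9)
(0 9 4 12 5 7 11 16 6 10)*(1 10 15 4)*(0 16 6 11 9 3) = [3, 10, 2, 0, 12, 7, 15, 9, 8, 1, 16, 6, 5, 13, 14, 4, 11] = (0 3)(1 10 16 11 6 15 4 12 5 7 9)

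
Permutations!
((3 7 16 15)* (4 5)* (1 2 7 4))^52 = (1 15)(2 3)(4 7)(5 16)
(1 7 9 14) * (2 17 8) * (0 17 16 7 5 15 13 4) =(0 17 8 2 16 7 9 14 1 5 15 13 4) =[17, 5, 16, 3, 0, 15, 6, 9, 2, 14, 10, 11, 12, 4, 1, 13, 7, 8]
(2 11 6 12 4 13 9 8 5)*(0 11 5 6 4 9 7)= (0 11 4 13 7)(2 5)(6 12 9 8)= [11, 1, 5, 3, 13, 2, 12, 0, 6, 8, 10, 4, 9, 7]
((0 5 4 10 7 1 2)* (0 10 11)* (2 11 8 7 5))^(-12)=((0 2 10 5 4 8 7 1 11))^(-12)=(0 7 5)(1 4 2)(8 10 11)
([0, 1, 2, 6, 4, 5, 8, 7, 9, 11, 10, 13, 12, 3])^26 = [0, 1, 2, 8, 4, 5, 9, 7, 11, 13, 10, 3, 12, 6]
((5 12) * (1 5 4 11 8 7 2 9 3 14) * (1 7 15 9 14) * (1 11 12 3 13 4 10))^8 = (1 4 15 3 10 13 8 5 12 9 11)(2 7 14)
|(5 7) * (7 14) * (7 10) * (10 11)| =|(5 14 11 10 7)| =5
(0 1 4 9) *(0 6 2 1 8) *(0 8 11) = (0 11)(1 4 9 6 2) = [11, 4, 1, 3, 9, 5, 2, 7, 8, 6, 10, 0]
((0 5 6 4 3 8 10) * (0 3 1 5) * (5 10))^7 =(10)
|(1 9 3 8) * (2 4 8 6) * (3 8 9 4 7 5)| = |(1 4 9 8)(2 7 5 3 6)| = 20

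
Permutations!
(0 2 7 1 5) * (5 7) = (0 2 5)(1 7) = [2, 7, 5, 3, 4, 0, 6, 1]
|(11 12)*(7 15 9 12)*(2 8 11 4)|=8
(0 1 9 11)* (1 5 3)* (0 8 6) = (0 5 3 1 9 11 8 6) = [5, 9, 2, 1, 4, 3, 0, 7, 6, 11, 10, 8]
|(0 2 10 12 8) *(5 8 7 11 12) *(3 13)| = 30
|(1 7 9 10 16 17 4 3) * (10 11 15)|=|(1 7 9 11 15 10 16 17 4 3)|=10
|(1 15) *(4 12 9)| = 6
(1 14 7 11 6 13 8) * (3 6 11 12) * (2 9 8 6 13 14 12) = (1 12 3 13 6 14 7 2 9 8) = [0, 12, 9, 13, 4, 5, 14, 2, 1, 8, 10, 11, 3, 6, 7]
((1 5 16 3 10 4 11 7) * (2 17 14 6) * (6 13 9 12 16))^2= ((1 5 6 2 17 14 13 9 12 16 3 10 4 11 7))^2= (1 6 17 13 12 3 4 7 5 2 14 9 16 10 11)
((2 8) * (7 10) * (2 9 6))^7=((2 8 9 6)(7 10))^7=(2 6 9 8)(7 10)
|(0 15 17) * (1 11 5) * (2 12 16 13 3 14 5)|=9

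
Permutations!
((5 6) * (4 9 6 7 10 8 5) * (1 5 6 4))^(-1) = (1 6 8 10 7 5)(4 9)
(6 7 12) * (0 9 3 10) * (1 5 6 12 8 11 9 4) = [4, 5, 2, 10, 1, 6, 7, 8, 11, 3, 0, 9, 12] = (12)(0 4 1 5 6 7 8 11 9 3 10)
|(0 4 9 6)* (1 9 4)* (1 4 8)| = |(0 4 8 1 9 6)| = 6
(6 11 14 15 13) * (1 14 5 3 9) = (1 14 15 13 6 11 5 3 9) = [0, 14, 2, 9, 4, 3, 11, 7, 8, 1, 10, 5, 12, 6, 15, 13]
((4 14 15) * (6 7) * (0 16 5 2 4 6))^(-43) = (0 5 4 15 7 16 2 14 6)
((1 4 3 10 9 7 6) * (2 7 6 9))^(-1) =(1 6 9 7 2 10 3 4)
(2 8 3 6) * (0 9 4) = (0 9 4)(2 8 3 6) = [9, 1, 8, 6, 0, 5, 2, 7, 3, 4]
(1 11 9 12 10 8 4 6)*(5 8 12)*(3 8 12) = (1 11 9 5 12 10 3 8 4 6) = [0, 11, 2, 8, 6, 12, 1, 7, 4, 5, 3, 9, 10]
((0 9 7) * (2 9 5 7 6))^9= (9)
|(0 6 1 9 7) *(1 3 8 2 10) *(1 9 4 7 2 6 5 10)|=24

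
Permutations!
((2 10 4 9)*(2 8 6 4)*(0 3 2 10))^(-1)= (10)(0 2 3)(4 6 8 9)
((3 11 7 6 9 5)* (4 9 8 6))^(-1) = ((3 11 7 4 9 5)(6 8))^(-1) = (3 5 9 4 7 11)(6 8)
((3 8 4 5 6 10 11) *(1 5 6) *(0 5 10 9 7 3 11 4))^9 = ((11)(0 5 1 10 4 6 9 7 3 8))^9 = (11)(0 8 3 7 9 6 4 10 1 5)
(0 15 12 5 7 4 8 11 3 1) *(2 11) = (0 15 12 5 7 4 8 2 11 3 1) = [15, 0, 11, 1, 8, 7, 6, 4, 2, 9, 10, 3, 5, 13, 14, 12]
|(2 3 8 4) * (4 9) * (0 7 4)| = |(0 7 4 2 3 8 9)| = 7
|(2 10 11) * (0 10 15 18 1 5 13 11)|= |(0 10)(1 5 13 11 2 15 18)|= 14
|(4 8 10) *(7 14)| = 6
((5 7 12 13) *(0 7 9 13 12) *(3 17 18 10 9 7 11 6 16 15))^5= ((0 11 6 16 15 3 17 18 10 9 13 5 7))^5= (0 3 13 6 18 7 15 9 11 17 5 16 10)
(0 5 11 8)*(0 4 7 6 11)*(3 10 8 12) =(0 5)(3 10 8 4 7 6 11 12) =[5, 1, 2, 10, 7, 0, 11, 6, 4, 9, 8, 12, 3]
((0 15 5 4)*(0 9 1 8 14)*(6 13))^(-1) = (0 14 8 1 9 4 5 15)(6 13) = ((0 15 5 4 9 1 8 14)(6 13))^(-1)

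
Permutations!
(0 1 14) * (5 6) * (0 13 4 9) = [1, 14, 2, 3, 9, 6, 5, 7, 8, 0, 10, 11, 12, 4, 13] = (0 1 14 13 4 9)(5 6)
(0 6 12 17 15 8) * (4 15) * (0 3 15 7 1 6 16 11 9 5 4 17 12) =(17)(0 16 11 9 5 4 7 1 6)(3 15 8) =[16, 6, 2, 15, 7, 4, 0, 1, 3, 5, 10, 9, 12, 13, 14, 8, 11, 17]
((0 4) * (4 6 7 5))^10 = (7)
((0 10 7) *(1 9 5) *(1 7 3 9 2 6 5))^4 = ((0 10 3 9 1 2 6 5 7))^4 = (0 1 7 9 5 3 6 10 2)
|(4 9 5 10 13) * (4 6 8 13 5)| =|(4 9)(5 10)(6 8 13)| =6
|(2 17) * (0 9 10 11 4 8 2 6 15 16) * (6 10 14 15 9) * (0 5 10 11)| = |(0 6 9 14 15 16 5 10)(2 17 11 4 8)| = 40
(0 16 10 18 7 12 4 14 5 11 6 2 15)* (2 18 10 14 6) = (0 16 14 5 11 2 15)(4 6 18 7 12) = [16, 1, 15, 3, 6, 11, 18, 12, 8, 9, 10, 2, 4, 13, 5, 0, 14, 17, 7]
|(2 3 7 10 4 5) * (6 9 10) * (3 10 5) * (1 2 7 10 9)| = |(1 2 9 5 7 6)(3 10 4)| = 6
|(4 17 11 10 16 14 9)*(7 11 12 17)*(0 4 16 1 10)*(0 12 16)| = |(0 4 7 11 12 17 16 14 9)(1 10)| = 18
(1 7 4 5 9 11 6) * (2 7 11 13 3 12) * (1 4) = [0, 11, 7, 12, 5, 9, 4, 1, 8, 13, 10, 6, 2, 3] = (1 11 6 4 5 9 13 3 12 2 7)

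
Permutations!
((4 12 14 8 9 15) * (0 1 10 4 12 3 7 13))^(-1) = (0 13 7 3 4 10 1)(8 14 12 15 9)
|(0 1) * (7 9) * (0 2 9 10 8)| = 7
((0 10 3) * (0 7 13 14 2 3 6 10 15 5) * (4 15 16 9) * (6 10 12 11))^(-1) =(0 5 15 4 9 16)(2 14 13 7 3)(6 11 12)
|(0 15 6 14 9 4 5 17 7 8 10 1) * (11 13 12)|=|(0 15 6 14 9 4 5 17 7 8 10 1)(11 13 12)|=12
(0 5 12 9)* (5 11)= (0 11 5 12 9)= [11, 1, 2, 3, 4, 12, 6, 7, 8, 0, 10, 5, 9]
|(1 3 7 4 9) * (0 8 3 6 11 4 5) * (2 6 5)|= 11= |(0 8 3 7 2 6 11 4 9 1 5)|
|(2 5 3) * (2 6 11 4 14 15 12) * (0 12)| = 10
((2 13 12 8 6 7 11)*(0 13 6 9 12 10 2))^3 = (0 2 11 10 7 13 6)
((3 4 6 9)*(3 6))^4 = ((3 4)(6 9))^4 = (9)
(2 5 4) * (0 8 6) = [8, 1, 5, 3, 2, 4, 0, 7, 6] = (0 8 6)(2 5 4)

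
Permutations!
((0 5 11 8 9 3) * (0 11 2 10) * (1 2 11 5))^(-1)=(0 10 2 1)(3 9 8 11 5)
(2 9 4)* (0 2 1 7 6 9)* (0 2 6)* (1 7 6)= (0 1 6 9 4 7)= [1, 6, 2, 3, 7, 5, 9, 0, 8, 4]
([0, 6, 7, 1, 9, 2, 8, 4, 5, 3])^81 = (9)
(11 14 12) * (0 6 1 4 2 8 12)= (0 6 1 4 2 8 12 11 14)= [6, 4, 8, 3, 2, 5, 1, 7, 12, 9, 10, 14, 11, 13, 0]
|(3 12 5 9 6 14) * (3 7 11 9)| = 15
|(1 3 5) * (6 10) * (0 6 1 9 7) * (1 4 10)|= |(0 6 1 3 5 9 7)(4 10)|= 14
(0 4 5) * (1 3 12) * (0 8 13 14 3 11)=(0 4 5 8 13 14 3 12 1 11)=[4, 11, 2, 12, 5, 8, 6, 7, 13, 9, 10, 0, 1, 14, 3]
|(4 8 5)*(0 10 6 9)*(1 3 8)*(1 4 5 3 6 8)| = 7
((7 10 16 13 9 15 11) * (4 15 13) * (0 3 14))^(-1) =(0 14 3)(4 16 10 7 11 15)(9 13)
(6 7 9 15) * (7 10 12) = (6 10 12 7 9 15) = [0, 1, 2, 3, 4, 5, 10, 9, 8, 15, 12, 11, 7, 13, 14, 6]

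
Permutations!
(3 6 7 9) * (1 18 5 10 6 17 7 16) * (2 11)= (1 18 5 10 6 16)(2 11)(3 17 7 9)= [0, 18, 11, 17, 4, 10, 16, 9, 8, 3, 6, 2, 12, 13, 14, 15, 1, 7, 5]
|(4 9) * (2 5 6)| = 6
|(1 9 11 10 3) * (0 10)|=|(0 10 3 1 9 11)|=6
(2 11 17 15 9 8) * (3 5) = (2 11 17 15 9 8)(3 5) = [0, 1, 11, 5, 4, 3, 6, 7, 2, 8, 10, 17, 12, 13, 14, 9, 16, 15]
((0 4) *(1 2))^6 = ((0 4)(1 2))^6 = (4)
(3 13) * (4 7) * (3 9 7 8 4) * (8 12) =(3 13 9 7)(4 12 8) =[0, 1, 2, 13, 12, 5, 6, 3, 4, 7, 10, 11, 8, 9]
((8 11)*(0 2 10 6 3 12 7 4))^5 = ((0 2 10 6 3 12 7 4)(8 11))^5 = (0 12 10 4 3 2 7 6)(8 11)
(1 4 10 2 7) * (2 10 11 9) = (1 4 11 9 2 7) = [0, 4, 7, 3, 11, 5, 6, 1, 8, 2, 10, 9]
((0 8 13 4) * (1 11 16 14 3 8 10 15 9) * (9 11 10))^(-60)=((0 9 1 10 15 11 16 14 3 8 13 4))^(-60)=(16)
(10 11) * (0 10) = (0 10 11) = [10, 1, 2, 3, 4, 5, 6, 7, 8, 9, 11, 0]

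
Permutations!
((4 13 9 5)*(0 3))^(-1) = ((0 3)(4 13 9 5))^(-1) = (0 3)(4 5 9 13)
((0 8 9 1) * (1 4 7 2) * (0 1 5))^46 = (0 7 8 2 9 5 4)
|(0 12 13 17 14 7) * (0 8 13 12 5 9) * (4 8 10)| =|(0 5 9)(4 8 13 17 14 7 10)| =21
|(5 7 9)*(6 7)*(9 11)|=|(5 6 7 11 9)|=5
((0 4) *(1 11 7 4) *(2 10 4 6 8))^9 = (11)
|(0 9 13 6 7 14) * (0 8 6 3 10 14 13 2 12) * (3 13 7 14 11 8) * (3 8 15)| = 12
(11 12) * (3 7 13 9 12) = [0, 1, 2, 7, 4, 5, 6, 13, 8, 12, 10, 3, 11, 9] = (3 7 13 9 12 11)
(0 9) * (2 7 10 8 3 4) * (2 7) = (0 9)(3 4 7 10 8) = [9, 1, 2, 4, 7, 5, 6, 10, 3, 0, 8]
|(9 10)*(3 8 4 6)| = |(3 8 4 6)(9 10)| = 4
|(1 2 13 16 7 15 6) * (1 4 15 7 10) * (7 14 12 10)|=24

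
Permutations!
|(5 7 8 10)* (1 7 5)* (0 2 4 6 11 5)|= |(0 2 4 6 11 5)(1 7 8 10)|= 12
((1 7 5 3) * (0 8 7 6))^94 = (0 5 6 7 1 8 3)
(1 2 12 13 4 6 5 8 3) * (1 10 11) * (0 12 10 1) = (0 12 13 4 6 5 8 3 1 2 10 11) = [12, 2, 10, 1, 6, 8, 5, 7, 3, 9, 11, 0, 13, 4]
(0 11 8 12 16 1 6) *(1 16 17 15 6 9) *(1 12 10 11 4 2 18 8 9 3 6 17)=[4, 3, 18, 6, 2, 5, 0, 7, 10, 12, 11, 9, 1, 13, 14, 17, 16, 15, 8]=(0 4 2 18 8 10 11 9 12 1 3 6)(15 17)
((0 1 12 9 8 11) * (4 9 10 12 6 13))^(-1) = (0 11 8 9 4 13 6 1)(10 12)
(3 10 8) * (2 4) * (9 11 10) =(2 4)(3 9 11 10 8) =[0, 1, 4, 9, 2, 5, 6, 7, 3, 11, 8, 10]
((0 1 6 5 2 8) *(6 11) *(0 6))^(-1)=((0 1 11)(2 8 6 5))^(-1)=(0 11 1)(2 5 6 8)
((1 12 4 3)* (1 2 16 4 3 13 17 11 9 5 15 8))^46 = ((1 12 3 2 16 4 13 17 11 9 5 15 8))^46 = (1 17 12 11 3 9 2 5 16 15 4 8 13)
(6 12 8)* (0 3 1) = (0 3 1)(6 12 8) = [3, 0, 2, 1, 4, 5, 12, 7, 6, 9, 10, 11, 8]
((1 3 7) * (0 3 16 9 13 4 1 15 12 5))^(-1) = ((0 3 7 15 12 5)(1 16 9 13 4))^(-1) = (0 5 12 15 7 3)(1 4 13 9 16)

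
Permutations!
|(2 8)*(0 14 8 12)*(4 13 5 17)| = |(0 14 8 2 12)(4 13 5 17)| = 20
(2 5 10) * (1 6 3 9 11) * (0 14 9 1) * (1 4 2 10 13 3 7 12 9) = (0 14 1 6 7 12 9 11)(2 5 13 3 4) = [14, 6, 5, 4, 2, 13, 7, 12, 8, 11, 10, 0, 9, 3, 1]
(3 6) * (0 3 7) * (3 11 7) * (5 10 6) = [11, 1, 2, 5, 4, 10, 3, 0, 8, 9, 6, 7] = (0 11 7)(3 5 10 6)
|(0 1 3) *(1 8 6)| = |(0 8 6 1 3)| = 5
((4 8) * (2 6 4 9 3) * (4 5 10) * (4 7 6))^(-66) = ((2 4 8 9 3)(5 10 7 6))^(-66) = (2 3 9 8 4)(5 7)(6 10)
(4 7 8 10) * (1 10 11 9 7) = (1 10 4)(7 8 11 9) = [0, 10, 2, 3, 1, 5, 6, 8, 11, 7, 4, 9]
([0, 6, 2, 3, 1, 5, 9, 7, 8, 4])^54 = [0, 9, 2, 3, 6, 5, 4, 7, 8, 1]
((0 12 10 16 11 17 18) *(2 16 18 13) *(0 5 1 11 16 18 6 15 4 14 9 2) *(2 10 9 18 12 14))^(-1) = ((0 14 18 5 1 11 17 13)(2 12 9 10 6 15 4))^(-1) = (0 13 17 11 1 5 18 14)(2 4 15 6 10 9 12)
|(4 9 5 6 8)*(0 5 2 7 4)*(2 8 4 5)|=8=|(0 2 7 5 6 4 9 8)|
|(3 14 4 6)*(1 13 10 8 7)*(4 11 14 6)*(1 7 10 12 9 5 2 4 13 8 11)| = 30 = |(1 8 10 11 14)(2 4 13 12 9 5)(3 6)|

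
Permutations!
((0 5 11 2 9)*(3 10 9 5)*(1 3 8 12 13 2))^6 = (0 11 8 1 12 3 13 10 2 9 5)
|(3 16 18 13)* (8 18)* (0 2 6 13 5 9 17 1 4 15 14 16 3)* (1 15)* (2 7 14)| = 26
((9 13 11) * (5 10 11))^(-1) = (5 13 9 11 10) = ((5 10 11 9 13))^(-1)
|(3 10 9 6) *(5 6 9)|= |(3 10 5 6)|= 4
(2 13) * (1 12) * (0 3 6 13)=(0 3 6 13 2)(1 12)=[3, 12, 0, 6, 4, 5, 13, 7, 8, 9, 10, 11, 1, 2]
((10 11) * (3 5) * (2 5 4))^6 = (11)(2 3)(4 5)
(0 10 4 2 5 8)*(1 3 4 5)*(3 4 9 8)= (0 10 5 3 9 8)(1 4 2)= [10, 4, 1, 9, 2, 3, 6, 7, 0, 8, 5]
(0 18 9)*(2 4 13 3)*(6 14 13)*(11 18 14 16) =(0 14 13 3 2 4 6 16 11 18 9) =[14, 1, 4, 2, 6, 5, 16, 7, 8, 0, 10, 18, 12, 3, 13, 15, 11, 17, 9]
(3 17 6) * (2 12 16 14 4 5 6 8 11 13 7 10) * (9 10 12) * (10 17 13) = (2 9 17 8 11 10)(3 13 7 12 16 14 4 5 6) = [0, 1, 9, 13, 5, 6, 3, 12, 11, 17, 2, 10, 16, 7, 4, 15, 14, 8]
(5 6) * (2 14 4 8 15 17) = (2 14 4 8 15 17)(5 6) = [0, 1, 14, 3, 8, 6, 5, 7, 15, 9, 10, 11, 12, 13, 4, 17, 16, 2]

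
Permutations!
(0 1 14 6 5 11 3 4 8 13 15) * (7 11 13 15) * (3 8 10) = (0 1 14 6 5 13 7 11 8 15)(3 4 10) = [1, 14, 2, 4, 10, 13, 5, 11, 15, 9, 3, 8, 12, 7, 6, 0]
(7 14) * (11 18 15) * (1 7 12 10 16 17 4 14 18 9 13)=(1 7 18 15 11 9 13)(4 14 12 10 16 17)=[0, 7, 2, 3, 14, 5, 6, 18, 8, 13, 16, 9, 10, 1, 12, 11, 17, 4, 15]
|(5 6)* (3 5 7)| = |(3 5 6 7)| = 4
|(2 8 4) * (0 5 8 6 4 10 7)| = 15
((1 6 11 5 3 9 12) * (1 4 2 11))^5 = (1 6)(2 12 3 11 4 9 5)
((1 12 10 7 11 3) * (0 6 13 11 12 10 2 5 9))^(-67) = (0 1 5 11 12 6 10 9 3 2 13 7)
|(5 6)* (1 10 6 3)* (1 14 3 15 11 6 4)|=12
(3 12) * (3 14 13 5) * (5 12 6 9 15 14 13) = (3 6 9 15 14 5)(12 13) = [0, 1, 2, 6, 4, 3, 9, 7, 8, 15, 10, 11, 13, 12, 5, 14]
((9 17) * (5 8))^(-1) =((5 8)(9 17))^(-1) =(5 8)(9 17)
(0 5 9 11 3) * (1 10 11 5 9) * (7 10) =[9, 7, 2, 0, 4, 1, 6, 10, 8, 5, 11, 3] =(0 9 5 1 7 10 11 3)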